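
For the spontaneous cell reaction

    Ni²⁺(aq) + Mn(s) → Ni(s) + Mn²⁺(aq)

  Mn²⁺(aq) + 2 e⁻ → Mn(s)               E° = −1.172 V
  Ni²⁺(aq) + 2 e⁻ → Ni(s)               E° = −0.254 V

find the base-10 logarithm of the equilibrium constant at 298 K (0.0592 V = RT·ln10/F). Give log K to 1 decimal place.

log K = 31.0

The Ni²⁺/Ni couple is reduced (cathode); E°cell = −0.254 − (−1.172) = +0.918 V with n = 2.
At equilibrium E = 0, so log K = nE°cell / 0.0592 = (2)(+0.918) / 0.0592 = 31.0.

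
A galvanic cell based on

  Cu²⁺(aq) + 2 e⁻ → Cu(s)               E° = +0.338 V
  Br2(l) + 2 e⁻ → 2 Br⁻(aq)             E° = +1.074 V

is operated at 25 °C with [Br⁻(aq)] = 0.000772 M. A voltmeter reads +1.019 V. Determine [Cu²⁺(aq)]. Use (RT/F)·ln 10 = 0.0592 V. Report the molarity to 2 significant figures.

The Br₂/Br⁻ couple has the larger reduction potential, so it is the cathode: E°cell = +1.074 − (+0.338) = +0.736 V and n = 2.
From the Nernst equation, log Q = n(E° − E)/0.0592 = 2·(+0.736 − (+1.019))/0.0592 = −9.561.
For Br2(l) + Cu(s) → 2 Br⁻(aq) + Cu²⁺(aq), the reaction quotient is Q = [Br⁻(aq)]^2·[Cu²⁺(aq)].
Solving for the unknown gives log [Cu²⁺(aq)] = −3.336, so [Cu²⁺(aq)] ≈ 0.00046 M.

0.00046 M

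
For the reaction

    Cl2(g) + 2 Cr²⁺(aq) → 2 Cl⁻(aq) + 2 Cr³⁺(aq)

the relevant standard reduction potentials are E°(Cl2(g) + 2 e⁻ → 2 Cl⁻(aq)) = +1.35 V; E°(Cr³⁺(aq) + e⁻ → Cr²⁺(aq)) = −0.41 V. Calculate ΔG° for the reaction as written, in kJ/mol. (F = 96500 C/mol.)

In the reaction as written Cl2(g) is reduced, so the Cl₂/Cl⁻ couple is the cathode and Cr³⁺/Cr²⁺ is the anode.
E°cell = +1.35 − (−0.41) = +1.76 V; balancing electrons gives n = 2.
ΔG° = −nFE°cell = −(2)(96500)(+1.76) J/mol = −340 kJ/mol.

−340 kJ/mol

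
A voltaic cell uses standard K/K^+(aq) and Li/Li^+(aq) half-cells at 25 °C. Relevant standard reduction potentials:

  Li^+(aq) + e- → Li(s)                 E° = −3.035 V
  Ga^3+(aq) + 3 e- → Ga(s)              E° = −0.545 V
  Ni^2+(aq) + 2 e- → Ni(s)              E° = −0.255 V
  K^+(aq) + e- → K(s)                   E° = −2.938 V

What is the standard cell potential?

Of the two couples in this cell, the one with the more positive reduction potential is reduced at the cathode: here that is K⁺/K (−2.938 V); Li⁺/Li (−3.035 V) is the anode.
E°cell = E°(cathode) − E°(anode) = −2.938 − (−3.035) = +0.097 V.

+0.097 V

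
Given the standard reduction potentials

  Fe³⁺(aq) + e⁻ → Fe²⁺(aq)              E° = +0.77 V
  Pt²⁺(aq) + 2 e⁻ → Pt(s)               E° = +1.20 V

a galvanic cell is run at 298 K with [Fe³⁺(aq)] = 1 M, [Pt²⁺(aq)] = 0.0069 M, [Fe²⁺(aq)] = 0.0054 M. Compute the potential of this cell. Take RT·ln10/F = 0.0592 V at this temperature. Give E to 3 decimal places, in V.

+0.232 V

Pt²⁺/Pt is reduced (cathode, E° = +1.20 V) and Fe³⁺/Fe²⁺ is oxidized (anode).
The standard potential is +1.20 − (+0.77) = +0.43 V and the balanced reaction transfers n = 2 electrons.
The balanced reaction is Pt²⁺(aq) + 2 Fe²⁺(aq) → Pt(s) + 2 Fe³⁺(aq), so Q = [Fe³⁺(aq)]^2 / ([Pt²⁺(aq)]·[Fe²⁺(aq)]^2) = 4.97×10^6 and log Q = 6.696.
Applying E = E° − (RT ln10/nF)·log Q gives +0.43 − (0.0592/2)(6.696) = +0.232 V.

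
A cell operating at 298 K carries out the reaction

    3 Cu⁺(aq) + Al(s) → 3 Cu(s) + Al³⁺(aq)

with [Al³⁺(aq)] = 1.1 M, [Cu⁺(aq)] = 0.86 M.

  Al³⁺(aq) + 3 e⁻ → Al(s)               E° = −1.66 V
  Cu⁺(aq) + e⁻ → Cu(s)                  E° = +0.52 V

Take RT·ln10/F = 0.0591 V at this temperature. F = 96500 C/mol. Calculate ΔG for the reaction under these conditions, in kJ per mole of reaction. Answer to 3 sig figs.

E°cell = +0.52 − (−1.66) = +2.18 V; the balanced reaction transfers n = 3 electrons.
Q = [Al³⁺(aq)] / [Cu⁺(aq)]^3 = 1.73, so log Q = 0.238 and E = +2.18 − (0.0591/3)(0.238) = +2.1753 V.
ΔG = −nFE = −(3)(96500)(+2.1753) J/mol = −630 kJ/mol.

−630 kJ/mol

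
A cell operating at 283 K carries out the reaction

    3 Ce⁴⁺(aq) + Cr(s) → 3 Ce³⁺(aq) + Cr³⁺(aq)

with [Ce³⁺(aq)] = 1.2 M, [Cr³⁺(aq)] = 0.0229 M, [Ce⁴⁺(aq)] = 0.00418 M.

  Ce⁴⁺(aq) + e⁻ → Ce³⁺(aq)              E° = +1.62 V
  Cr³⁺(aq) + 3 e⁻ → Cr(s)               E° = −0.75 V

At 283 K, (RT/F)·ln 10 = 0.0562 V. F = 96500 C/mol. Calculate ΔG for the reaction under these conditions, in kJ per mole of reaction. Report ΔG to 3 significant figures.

−655 kJ/mol

E°cell = +1.62 − (−0.75) = +2.37 V; the balanced reaction transfers n = 3 electrons.
The reaction quotient is ([Ce³⁺(aq)]^3·[Cr³⁺(aq)]) / [Ce⁴⁺(aq)]^3 = 5.42×10^5; by Nernst, E = +2.37 − (0.0562/3)(5.734) = +2.2626 V.
Then ΔG = −nFE = −3 × 96500 × +2.2626 J/mol = −655 kJ/mol.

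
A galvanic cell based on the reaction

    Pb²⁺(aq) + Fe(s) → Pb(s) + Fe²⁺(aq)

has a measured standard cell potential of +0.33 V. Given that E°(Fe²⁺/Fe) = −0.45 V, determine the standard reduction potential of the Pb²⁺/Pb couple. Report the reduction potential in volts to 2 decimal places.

In the reaction as written the Pb²⁺/Pb couple is reduced (cathode) and Fe²⁺/Fe is oxidized (anode), so E°cell = E°(Pb²⁺/Pb) − E°(Fe²⁺/Fe).
E°(Pb²⁺/Pb) = E°cell + E°(anode) = +0.33 + (−0.45) = −0.12 V.

−0.12 V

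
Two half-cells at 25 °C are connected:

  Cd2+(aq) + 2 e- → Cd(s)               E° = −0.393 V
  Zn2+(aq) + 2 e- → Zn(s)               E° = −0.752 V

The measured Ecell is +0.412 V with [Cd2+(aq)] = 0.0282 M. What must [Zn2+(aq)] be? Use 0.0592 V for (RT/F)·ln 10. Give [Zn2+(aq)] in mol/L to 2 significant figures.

0.00046 M

Cd²⁺/Cd is the cathode (higher E°); E°cell = −0.393 − (−0.752) = +0.359 V with n = 2.
Since E = E° − (0.0592/n)·log Q, log Q = n(E° − E)/0.0592 = −1.791.
For Cd2+(aq) + Zn(s) → Cd(s) + Zn2+(aq), the reaction quotient is Q = [Zn2+(aq)] / [Cd2+(aq)].
Isolating [Zn2+(aq)] in Q = 10^{−1.791} yields log [Zn2+(aq)] = −3.341, i.e. 0.00046 M.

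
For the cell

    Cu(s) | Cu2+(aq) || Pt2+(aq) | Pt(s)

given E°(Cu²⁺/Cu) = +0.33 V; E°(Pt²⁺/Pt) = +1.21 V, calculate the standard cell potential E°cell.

By convention the left-hand electrode in cell notation is the anode (oxidation) and the right-hand electrode is the cathode (reduction).
E°cell = E°(right) − E°(left) = +1.21 − (+0.33) = +0.88 V.

+0.88 V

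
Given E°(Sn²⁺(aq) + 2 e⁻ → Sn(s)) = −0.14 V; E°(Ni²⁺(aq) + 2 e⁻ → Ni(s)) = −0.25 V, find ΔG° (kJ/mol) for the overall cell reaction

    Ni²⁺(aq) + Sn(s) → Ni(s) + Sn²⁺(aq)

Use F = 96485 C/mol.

+21.2 kJ/mol

In the reaction as written Ni²⁺(aq) is reduced, so the Ni²⁺/Ni couple is the cathode and Sn²⁺/Sn is the anode.
E°cell = −0.25 − (−0.14) = −0.11 V; balancing electrons gives n = 2.
ΔG° = −nFE°cell = −(2)(96485)(−0.11) J/mol = +21.2 kJ/mol.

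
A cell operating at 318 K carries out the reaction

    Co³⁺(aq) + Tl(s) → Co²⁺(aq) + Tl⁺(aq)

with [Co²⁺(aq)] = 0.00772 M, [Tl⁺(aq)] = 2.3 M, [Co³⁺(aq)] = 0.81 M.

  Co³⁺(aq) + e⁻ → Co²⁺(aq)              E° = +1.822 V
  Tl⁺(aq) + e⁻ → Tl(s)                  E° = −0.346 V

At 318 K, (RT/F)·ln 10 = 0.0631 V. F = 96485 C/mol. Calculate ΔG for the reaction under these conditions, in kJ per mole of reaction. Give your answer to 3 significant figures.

−219 kJ/mol

With Co³⁺/Co²⁺ reduced at the cathode, E°cell = +1.822 − (−0.346) = +2.168 V and n = 1.
Q = ([Co²⁺(aq)]·[Tl⁺(aq)]) / [Co³⁺(aq)] = 0.0219, so log Q = −1.659 and E = +2.168 − (0.0631/1)(−1.659) = +2.2727 V.
Then ΔG = −nFE = −1 × 96485 × +2.2727 J/mol = −219 kJ/mol.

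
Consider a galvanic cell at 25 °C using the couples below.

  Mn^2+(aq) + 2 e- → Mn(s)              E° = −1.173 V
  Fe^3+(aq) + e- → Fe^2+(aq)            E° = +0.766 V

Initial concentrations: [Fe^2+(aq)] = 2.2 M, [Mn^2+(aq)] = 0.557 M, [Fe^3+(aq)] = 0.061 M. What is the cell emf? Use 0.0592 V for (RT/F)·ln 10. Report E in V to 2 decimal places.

Since E°(Fe³⁺/Fe²⁺) > E°(Mn²⁺/Mn), Fe³⁺/Fe²⁺ serves as the cathode.
E°cell = E°cat − E°an = +0.766 − (−1.173) = +1.939 V; n = 2.
Balancing gives 2 Fe^3+(aq) + Mn(s) → 2 Fe^2+(aq) + Mn^2+(aq); hence Q = ([Fe^2+(aq)]^2·[Mn^2+(aq)]) / [Fe^3+(aq)]^2 = 725 (log Q = 2.860).
By the Nernst equation, E = +1.939 − (0.0592/2)·(2.860) = +1.85 V.

+1.85 V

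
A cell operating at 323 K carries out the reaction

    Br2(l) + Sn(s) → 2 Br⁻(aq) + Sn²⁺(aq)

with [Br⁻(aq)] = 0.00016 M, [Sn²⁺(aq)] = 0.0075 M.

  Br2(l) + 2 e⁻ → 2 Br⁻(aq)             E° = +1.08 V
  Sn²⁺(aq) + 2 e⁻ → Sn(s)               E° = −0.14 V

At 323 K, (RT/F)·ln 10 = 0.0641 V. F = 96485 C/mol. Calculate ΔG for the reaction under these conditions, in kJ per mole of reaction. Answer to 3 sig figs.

The standard cell potential is +1.08 − (−0.14) = +1.22 V, with n = 2 electrons in the balanced equation.
Q = [Br⁻(aq)]^2·[Sn²⁺(aq)] = 1.92×10^−10, so log Q = −9.717 and E = +1.22 − (0.0641/2)(−9.717) = +1.5314 V.
ΔG = −nFE = −(2)(96485)(+1.5314) J/mol = −296 kJ/mol.

−296 kJ/mol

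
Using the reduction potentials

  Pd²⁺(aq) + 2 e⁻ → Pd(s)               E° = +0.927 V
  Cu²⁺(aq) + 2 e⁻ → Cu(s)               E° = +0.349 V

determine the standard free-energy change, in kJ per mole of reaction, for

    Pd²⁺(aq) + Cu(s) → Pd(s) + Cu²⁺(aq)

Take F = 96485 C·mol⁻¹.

−112 kJ/mol

In the reaction as written Pd²⁺(aq) is reduced, so the Pd²⁺/Pd couple is the cathode and Cu²⁺/Cu is the anode.
E°cell = +0.927 − (+0.349) = +0.578 V; balancing electrons gives n = 2.
ΔG° = −nFE°cell = −(2)(96485)(+0.578) J/mol = −112 kJ/mol.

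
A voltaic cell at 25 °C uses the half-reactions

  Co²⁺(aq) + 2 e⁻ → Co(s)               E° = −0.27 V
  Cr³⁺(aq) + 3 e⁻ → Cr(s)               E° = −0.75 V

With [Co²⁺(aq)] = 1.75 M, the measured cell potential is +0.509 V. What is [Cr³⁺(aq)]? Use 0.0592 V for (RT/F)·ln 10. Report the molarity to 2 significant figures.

0.079 M

Co²⁺/Co is the cathode (higher E°); E°cell = −0.27 − (−0.75) = +0.48 V with n = 6.
From the Nernst equation, log Q = n(E° − E)/0.0592 = 6·(+0.48 − (+0.509))/0.0592 = −2.939.
For 3 Co²⁺(aq) + 2 Cr(s) → 3 Co(s) + 2 Cr³⁺(aq), the reaction quotient is Q = [Cr³⁺(aq)]^2 / [Co²⁺(aq)]^3.
Isolating [Cr³⁺(aq)] in Q = 10^{−2.939} yields log [Cr³⁺(aq)] = −1.105, i.e. 0.079 M.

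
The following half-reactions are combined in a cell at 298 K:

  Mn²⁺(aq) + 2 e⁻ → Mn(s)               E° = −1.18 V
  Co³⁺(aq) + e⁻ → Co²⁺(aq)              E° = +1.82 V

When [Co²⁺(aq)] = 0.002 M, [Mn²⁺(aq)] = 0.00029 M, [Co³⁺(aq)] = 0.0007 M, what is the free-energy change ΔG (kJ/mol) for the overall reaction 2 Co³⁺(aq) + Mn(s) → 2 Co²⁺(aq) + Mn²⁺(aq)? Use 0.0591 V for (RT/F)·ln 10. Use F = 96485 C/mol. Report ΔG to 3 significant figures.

The standard cell potential is +1.82 − (−1.18) = +3.00 V, with n = 2 electrons in the balanced equation.
Q = ([Co²⁺(aq)]^2·[Mn²⁺(aq)]) / [Co³⁺(aq)]^2 = 0.00237, so log Q = −2.626 and E = +3.00 − (0.0591/2)(−2.626) = +3.0776 V.
ΔG = −nFE = −(2)(96485)(+3.0776) J/mol = −594 kJ/mol.

−594 kJ/mol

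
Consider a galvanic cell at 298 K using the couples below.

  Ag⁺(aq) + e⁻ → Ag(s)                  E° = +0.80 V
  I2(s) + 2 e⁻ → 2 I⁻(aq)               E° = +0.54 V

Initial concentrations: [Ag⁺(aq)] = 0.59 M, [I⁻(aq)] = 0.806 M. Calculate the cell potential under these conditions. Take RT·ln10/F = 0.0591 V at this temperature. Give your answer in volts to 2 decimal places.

Since E°(Ag⁺/Ag) > E°(I₂/I⁻), Ag⁺/Ag serves as the cathode.
E°cell = E°cat − E°an = +0.80 − (+0.54) = +0.26 V; n = 2.
The balanced reaction is 2 Ag⁺(aq) + 2 I⁻(aq) → 2 Ag(s) + I2(s), so Q = 1 / ([Ag⁺(aq)]^2·[I⁻(aq)]^2) = 4.42 and log Q = 0.646.
Applying E = E° − (RT ln10/nF)·log Q gives +0.26 − (0.0591/2)(0.646) = +0.24 V.

+0.24 V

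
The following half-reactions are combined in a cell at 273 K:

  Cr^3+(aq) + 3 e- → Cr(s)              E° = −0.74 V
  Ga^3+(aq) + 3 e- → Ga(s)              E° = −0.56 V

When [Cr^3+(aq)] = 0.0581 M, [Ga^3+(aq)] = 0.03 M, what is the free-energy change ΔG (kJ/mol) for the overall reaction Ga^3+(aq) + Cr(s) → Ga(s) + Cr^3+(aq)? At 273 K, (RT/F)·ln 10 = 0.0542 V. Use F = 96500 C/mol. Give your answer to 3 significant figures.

The standard cell potential is −0.56 − (−0.74) = +0.18 V, with n = 3 electrons in the balanced equation.
Here Q = [Cr^3+(aq)] / [Ga^3+(aq)] = 1.94 (log Q = 0.287), giving E = +0.18 − (0.0542/3)·(0.287) = +0.1748 V.
Finally ΔG = −nFE = −(3)(96500 C/mol)(+0.1748 V) = −50.6 kJ/mol.

−50.6 kJ/mol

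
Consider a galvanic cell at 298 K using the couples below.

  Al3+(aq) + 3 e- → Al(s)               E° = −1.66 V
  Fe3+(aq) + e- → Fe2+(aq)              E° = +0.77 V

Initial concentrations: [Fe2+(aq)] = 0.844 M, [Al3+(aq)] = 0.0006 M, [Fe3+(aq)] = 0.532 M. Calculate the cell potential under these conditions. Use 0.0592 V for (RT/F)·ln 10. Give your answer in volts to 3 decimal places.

The Fe³⁺/Fe²⁺ couple has the more positive E°, so it is the cathode; Al³⁺/Al is the anode.
The standard potential is +0.77 − (−1.66) = +2.43 V and the balanced reaction transfers n = 3 electrons.
For the overall reaction 3 Fe3+(aq) + Al(s) → 3 Fe2+(aq) + Al3+(aq), Q = ([Fe2+(aq)]^3·[Al3+(aq)]) / [Fe3+(aq)]^3 = 0.0024, giving log Q = −2.621.
By the Nernst equation, E = +2.43 − (0.0592/3)·(−2.621) = +2.482 V.

+2.482 V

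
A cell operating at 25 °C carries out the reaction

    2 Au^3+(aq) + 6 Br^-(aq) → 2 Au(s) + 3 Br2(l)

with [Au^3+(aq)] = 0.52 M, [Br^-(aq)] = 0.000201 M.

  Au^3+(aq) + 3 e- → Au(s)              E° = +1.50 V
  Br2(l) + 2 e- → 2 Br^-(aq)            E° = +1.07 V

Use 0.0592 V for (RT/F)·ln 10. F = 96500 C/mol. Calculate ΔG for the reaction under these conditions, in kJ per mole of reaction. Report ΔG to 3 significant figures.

With Au³⁺/Au reduced at the cathode, E°cell = +1.50 − (+1.07) = +0.43 V and n = 6.
The reaction quotient is 1 / ([Au^3+(aq)]^2·[Br^-(aq)]^6) = 5.61×10^22; by Nernst, E = +0.43 − (0.0592/6)(22.749) = +0.2055 V.
Finally ΔG = −nFE = −(6)(96500 C/mol)(+0.2055 V) = −119 kJ/mol.

−119 kJ/mol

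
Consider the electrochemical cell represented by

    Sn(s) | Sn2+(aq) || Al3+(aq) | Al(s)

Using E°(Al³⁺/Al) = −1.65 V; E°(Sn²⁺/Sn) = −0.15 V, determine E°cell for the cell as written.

−1.50 V

By convention the left-hand electrode in cell notation is the anode (oxidation) and the right-hand electrode is the cathode (reduction).
E°cell = E°(right) − E°(left) = −1.65 − (−0.15) = −1.50 V.
The negative sign shows that, as written, the cell would require an external voltage to drive the reaction.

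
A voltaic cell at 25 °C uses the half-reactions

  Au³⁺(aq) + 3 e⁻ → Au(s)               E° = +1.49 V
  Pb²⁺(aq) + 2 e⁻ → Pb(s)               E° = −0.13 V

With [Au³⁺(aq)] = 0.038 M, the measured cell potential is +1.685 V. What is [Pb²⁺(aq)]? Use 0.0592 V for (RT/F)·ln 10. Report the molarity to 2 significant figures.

Au³⁺/Au is the cathode (higher E°); E°cell = +1.49 − (−0.13) = +1.62 V with n = 6.
Since E = E° − (0.0592/n)·log Q, log Q = n(E° − E)/0.0592 = −6.588.
Balancing electrons gives 2 Au³⁺(aq) + 3 Pb(s) → 2 Au(s) + 3 Pb²⁺(aq); thus Q = [Pb²⁺(aq)]^3 / [Au³⁺(aq)]^2.
Substituting the known concentrations and solving, log [Pb²⁺(aq)] = −3.143 and [Pb²⁺(aq)] = 0.00072 M.

0.00072 M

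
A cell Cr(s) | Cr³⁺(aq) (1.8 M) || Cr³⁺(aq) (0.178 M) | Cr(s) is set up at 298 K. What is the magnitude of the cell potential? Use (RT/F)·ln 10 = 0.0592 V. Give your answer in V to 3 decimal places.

0.020 V

For a concentration cell E°cell = 0, since both electrodes use the same couple.
The compartment with the higher Cr³⁺(aq) concentration (1.8 M) acts as the cathode; ions are reduced there and produced at the dilute (0.178 M) anode.
With n = 3, Ecell = −(0.0592/3)·log([dilute]/[conc]) = −(0.0592/3)·log(0.178/1.8) = +0.020 V.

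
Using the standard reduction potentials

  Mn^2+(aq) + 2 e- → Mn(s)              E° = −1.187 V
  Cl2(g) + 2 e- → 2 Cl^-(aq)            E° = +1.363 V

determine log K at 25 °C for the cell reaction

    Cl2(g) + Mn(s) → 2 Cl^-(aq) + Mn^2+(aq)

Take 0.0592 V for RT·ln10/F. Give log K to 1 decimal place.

The Cl₂/Cl⁻ couple is reduced (cathode); E°cell = +1.363 − (−1.187) = +2.550 V with n = 2.
At equilibrium E = 0, so log K = nE°cell / 0.0592 = (2)(+2.550) / 0.0592 = 86.1.

log K = 86.1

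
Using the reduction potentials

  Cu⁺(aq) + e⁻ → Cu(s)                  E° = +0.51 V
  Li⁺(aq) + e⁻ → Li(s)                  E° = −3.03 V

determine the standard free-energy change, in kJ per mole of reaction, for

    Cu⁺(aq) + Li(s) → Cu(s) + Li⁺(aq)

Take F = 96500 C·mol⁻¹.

−342 kJ/mol

In the reaction as written Cu⁺(aq) is reduced, so the Cu⁺/Cu couple is the cathode and Li⁺/Li is the anode.
E°cell = +0.51 − (−3.03) = +3.54 V; balancing electrons gives n = 1.
ΔG° = −nFE°cell = −(1)(96500)(+3.54) J/mol = −342 kJ/mol.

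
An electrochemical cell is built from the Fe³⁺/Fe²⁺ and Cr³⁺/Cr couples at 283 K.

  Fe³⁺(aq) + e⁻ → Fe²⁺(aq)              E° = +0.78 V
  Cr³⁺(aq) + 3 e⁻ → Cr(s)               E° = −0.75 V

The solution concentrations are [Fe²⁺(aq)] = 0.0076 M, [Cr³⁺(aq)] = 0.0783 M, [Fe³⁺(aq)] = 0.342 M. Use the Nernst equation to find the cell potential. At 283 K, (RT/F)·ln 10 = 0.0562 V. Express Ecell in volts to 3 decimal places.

Fe³⁺/Fe²⁺ is reduced (cathode, E° = +0.78 V) and Cr³⁺/Cr is oxidized (anode).
The standard potential is +0.78 − (−0.75) = +1.53 V and the balanced reaction transfers n = 3 electrons.
Balancing gives 3 Fe³⁺(aq) + Cr(s) → 3 Fe²⁺(aq) + Cr³⁺(aq); hence Q = ([Fe²⁺(aq)]^3·[Cr³⁺(aq)]) / [Fe³⁺(aq)]^3 = 8.59×10^−7 (log Q = −6.066).
Applying E = E° − (RT ln10/nF)·log Q gives +1.53 − (0.0562/3)(−6.066) = +1.644 V.

+1.644 V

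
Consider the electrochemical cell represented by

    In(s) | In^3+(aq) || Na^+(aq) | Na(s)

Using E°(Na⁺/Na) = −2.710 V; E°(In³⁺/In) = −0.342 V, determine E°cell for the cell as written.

By convention the left-hand electrode in cell notation is the anode (oxidation) and the right-hand electrode is the cathode (reduction).
E°cell = E°(right) − E°(left) = −2.710 − (−0.342) = −2.368 V.
The negative sign shows that, as written, the cell would require an external voltage to drive the reaction.

−2.368 V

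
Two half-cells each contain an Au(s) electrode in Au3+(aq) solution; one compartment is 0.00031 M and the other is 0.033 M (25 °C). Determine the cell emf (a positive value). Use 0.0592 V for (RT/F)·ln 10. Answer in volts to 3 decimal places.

For a concentration cell E°cell = 0, since both electrodes use the same couple.
The compartment with the higher Au3+(aq) concentration (0.033 M) acts as the cathode; ions are reduced there and produced at the dilute (0.00031 M) anode.
With n = 3, Ecell = −(0.0592/3)·log([dilute]/[conc]) = −(0.0592/3)·log(0.00031/0.033) = +0.040 V.

0.040 V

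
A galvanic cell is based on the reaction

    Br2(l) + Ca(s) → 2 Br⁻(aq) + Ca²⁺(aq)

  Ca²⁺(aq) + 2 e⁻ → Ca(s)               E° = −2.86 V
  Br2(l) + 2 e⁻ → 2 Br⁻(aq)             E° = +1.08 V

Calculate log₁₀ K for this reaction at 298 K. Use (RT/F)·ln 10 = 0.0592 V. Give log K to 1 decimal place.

The Br₂/Br⁻ couple is reduced (cathode); E°cell = +1.08 − (−2.86) = +3.94 V with n = 2.
At equilibrium E = 0, so log K = nE°cell / 0.0592 = (2)(+3.94) / 0.0592 = 133.1.

log K = 133.1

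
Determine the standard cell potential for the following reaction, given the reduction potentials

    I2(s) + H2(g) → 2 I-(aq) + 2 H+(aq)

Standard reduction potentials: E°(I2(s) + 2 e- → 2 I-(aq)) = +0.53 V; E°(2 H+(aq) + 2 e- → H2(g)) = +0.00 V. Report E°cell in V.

+0.53 V

I2(s) gains electrons, so the I₂/I⁻ couple is the cathode; the 2H⁺/H₂ couple is the anode.
E°cell = E°(cathode) − E°(anode) = +0.53 − (+0.00) = +0.53 V.
The positive value indicates the reaction is spontaneous as written.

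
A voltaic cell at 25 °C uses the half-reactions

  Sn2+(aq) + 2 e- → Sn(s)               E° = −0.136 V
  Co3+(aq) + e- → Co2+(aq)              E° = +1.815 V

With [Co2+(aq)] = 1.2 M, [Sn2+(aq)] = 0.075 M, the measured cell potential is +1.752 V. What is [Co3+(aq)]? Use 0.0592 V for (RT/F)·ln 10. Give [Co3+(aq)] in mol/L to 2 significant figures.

0.00014 M

The Co³⁺/Co²⁺ couple has the larger reduction potential, so it is the cathode: E°cell = +1.815 − (−0.136) = +1.951 V and n = 2.
Rearranging E = E° − (0.0592/n)·log Q gives log Q = 2(+1.951 − (+1.752))/0.0592 = 6.723.
The balanced reaction is 2 Co3+(aq) + Sn(s) → 2 Co2+(aq) + Sn2+(aq), so Q = ([Co2+(aq)]^2·[Sn2+(aq)]) / [Co3+(aq)]^2.
Solving for the unknown gives log [Co3+(aq)] = −3.845, so [Co3+(aq)] ≈ 0.00014 M.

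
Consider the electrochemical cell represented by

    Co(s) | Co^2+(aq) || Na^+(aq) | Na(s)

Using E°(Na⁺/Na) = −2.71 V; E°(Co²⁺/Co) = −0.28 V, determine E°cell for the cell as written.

−2.43 V

By convention the left-hand electrode in cell notation is the anode (oxidation) and the right-hand electrode is the cathode (reduction).
E°cell = E°(right) − E°(left) = −2.71 − (−0.28) = −2.43 V.
The negative sign shows that, as written, the cell would require an external voltage to drive the reaction.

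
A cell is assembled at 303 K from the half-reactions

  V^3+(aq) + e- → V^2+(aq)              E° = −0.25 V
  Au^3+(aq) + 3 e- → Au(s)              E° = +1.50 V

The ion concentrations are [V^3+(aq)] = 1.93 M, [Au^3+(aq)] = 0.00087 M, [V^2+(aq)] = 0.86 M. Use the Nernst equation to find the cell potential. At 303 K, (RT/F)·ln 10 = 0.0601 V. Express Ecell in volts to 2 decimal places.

Au³⁺/Au is reduced (cathode, E° = +1.50 V) and V³⁺/V²⁺ is oxidized (anode).
E°cell = +1.50 − (−0.25) = +1.75 V, with n = 3 electrons transferred.
For the overall reaction Au^3+(aq) + 3 V^2+(aq) → Au(s) + 3 V^3+(aq), Q = [V^3+(aq)]^3 / ([Au^3+(aq)]·[V^2+(aq)]^3) = 1.3×10^4, giving log Q = 4.114.
Applying E = E° − (RT ln10/nF)·log Q gives +1.75 − (0.0601/3)(4.114) = +1.67 V.

+1.67 V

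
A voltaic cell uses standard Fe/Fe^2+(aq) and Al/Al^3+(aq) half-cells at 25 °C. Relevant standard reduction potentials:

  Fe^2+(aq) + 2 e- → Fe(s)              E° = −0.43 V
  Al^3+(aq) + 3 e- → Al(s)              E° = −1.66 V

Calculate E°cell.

+1.23 V

The Fe²⁺/Fe couple has the higher E°, so Fe ion is reduced (cathode) and Al is oxidized (anode).
E°cell = E°(cathode) − E°(anode) = −0.43 − (−1.66) = +1.23 V.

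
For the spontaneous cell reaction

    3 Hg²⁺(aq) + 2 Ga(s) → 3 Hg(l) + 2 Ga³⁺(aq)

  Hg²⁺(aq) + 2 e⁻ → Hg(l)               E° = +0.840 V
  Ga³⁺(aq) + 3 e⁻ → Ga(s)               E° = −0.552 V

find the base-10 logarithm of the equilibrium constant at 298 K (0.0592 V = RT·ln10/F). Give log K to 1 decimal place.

The Hg²⁺/Hg couple is reduced (cathode); E°cell = +0.840 − (−0.552) = +1.392 V with n = 6.
At equilibrium E = 0, so log K = nE°cell / 0.0592 = (6)(+1.392) / 0.0592 = 141.1.

log K = 141.1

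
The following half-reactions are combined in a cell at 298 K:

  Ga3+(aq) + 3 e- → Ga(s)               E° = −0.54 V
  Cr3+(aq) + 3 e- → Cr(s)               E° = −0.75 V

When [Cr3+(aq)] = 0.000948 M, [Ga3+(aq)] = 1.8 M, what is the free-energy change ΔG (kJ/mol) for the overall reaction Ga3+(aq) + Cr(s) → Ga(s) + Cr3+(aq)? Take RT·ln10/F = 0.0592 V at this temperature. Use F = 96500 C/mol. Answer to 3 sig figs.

The standard cell potential is −0.54 − (−0.75) = +0.21 V, with n = 3 electrons in the balanced equation.
Here Q = [Cr3+(aq)] / [Ga3+(aq)] = 0.000527 (log Q = −3.278), giving E = +0.21 − (0.0592/3)·(−3.278) = +0.2747 V.
ΔG = −nFE = −(3)(96500)(+0.2747) J/mol = −79.5 kJ/mol.

−79.5 kJ/mol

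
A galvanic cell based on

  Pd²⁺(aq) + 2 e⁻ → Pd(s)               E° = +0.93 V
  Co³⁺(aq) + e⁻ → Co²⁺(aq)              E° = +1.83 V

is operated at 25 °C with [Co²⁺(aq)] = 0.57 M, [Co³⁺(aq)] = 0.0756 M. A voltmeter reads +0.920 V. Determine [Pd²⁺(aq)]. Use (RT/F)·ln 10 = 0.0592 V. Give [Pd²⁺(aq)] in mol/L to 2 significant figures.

The Co³⁺/Co²⁺ couple has the larger reduction potential, so it is the cathode: E°cell = +1.83 − (+0.93) = +0.90 V and n = 2.
Since E = E° − (0.0592/n)·log Q, log Q = n(E° − E)/0.0592 = −0.676.
Balancing electrons gives 2 Co³⁺(aq) + Pd(s) → 2 Co²⁺(aq) + Pd²⁺(aq); thus Q = ([Co²⁺(aq)]^2·[Pd²⁺(aq)]) / [Co³⁺(aq)]^2.
Isolating [Pd²⁺(aq)] in Q = 10^{−0.676} yields log [Pd²⁺(aq)] = −2.431, i.e. 0.0037 M.

0.0037 M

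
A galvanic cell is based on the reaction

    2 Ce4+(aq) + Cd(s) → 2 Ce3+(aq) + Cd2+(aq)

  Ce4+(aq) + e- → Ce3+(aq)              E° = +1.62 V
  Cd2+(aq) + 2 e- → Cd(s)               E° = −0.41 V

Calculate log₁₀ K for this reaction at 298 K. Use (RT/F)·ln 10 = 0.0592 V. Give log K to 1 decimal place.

log K = 68.6

The Ce⁴⁺/Ce³⁺ couple is reduced (cathode); E°cell = +1.62 − (−0.41) = +2.03 V with n = 2.
At equilibrium E = 0, so log K = nE°cell / 0.0592 = (2)(+2.03) / 0.0592 = 68.6.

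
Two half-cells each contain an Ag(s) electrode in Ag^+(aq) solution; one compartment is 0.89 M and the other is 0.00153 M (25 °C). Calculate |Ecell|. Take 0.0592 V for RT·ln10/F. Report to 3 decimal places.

For a concentration cell E°cell = 0, since both electrodes use the same couple.
The compartment with the higher Ag^+(aq) concentration (0.89 M) acts as the cathode; ions are reduced there and produced at the dilute (0.00153 M) anode.
With n = 1, Ecell = −(0.0592/1)·log([dilute]/[conc]) = −(0.0592/1)·log(0.00153/0.89) = +0.164 V.

0.164 V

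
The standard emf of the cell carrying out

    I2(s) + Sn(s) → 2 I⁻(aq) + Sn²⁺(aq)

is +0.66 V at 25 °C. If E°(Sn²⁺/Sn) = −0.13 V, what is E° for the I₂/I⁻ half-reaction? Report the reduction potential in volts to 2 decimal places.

In the reaction as written the I₂/I⁻ couple is reduced (cathode) and Sn²⁺/Sn is oxidized (anode), so E°cell = E°(I₂/I⁻) − E°(Sn²⁺/Sn).
E°(I₂/I⁻) = E°cell + E°(anode) = +0.66 + (−0.13) = +0.53 V.

+0.53 V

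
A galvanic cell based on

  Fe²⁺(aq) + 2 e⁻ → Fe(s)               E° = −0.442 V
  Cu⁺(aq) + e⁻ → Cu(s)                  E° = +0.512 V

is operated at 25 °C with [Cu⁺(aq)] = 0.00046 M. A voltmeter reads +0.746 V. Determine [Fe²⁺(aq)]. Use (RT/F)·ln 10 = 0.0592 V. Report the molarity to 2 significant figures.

Cu⁺/Cu is the cathode (higher E°); E°cell = +0.512 − (−0.442) = +0.954 V with n = 2.
Since E = E° − (0.0592/n)·log Q, log Q = n(E° − E)/0.0592 = 7.027.
The balanced reaction is 2 Cu⁺(aq) + Fe(s) → 2 Cu(s) + Fe²⁺(aq), so Q = [Fe²⁺(aq)] / [Cu⁺(aq)]^2.
Isolating [Fe²⁺(aq)] in Q = 10^{7.027} yields log [Fe²⁺(aq)] = 0.353, i.e. 2.3 M.

2.3 M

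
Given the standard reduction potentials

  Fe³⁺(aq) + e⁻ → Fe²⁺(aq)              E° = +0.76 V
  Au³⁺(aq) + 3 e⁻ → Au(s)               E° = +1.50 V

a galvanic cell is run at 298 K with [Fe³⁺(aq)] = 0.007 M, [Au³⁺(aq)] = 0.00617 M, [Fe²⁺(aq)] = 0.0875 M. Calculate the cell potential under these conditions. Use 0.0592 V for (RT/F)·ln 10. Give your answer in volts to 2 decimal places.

+0.76 V

Au³⁺/Au is reduced (cathode, E° = +1.50 V) and Fe³⁺/Fe²⁺ is oxidized (anode).
The standard potential is +1.50 − (+0.76) = +0.74 V and the balanced reaction transfers n = 3 electrons.
For the overall reaction Au³⁺(aq) + 3 Fe²⁺(aq) → Au(s) + 3 Fe³⁺(aq), Q = [Fe³⁺(aq)]^3 / ([Au³⁺(aq)]·[Fe²⁺(aq)]^3) = 0.083, giving log Q = −1.081.
E = E° − (0.0592/n)·log Q = +0.74 − (0.0592/3)(−1.081) = +0.76 V.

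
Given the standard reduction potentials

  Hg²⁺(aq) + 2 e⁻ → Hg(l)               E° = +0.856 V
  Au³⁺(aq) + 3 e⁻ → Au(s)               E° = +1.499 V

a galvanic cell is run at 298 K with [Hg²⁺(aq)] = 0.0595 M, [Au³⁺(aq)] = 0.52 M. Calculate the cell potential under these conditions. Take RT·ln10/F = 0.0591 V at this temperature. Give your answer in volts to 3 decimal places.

+0.674 V

The Au³⁺/Au couple has the more positive E°, so it is the cathode; Hg²⁺/Hg is the anode.
E°cell = +1.499 − (+0.856) = +0.643 V, with n = 6 electrons transferred.
The balanced reaction is 2 Au³⁺(aq) + 3 Hg(l) → 2 Au(s) + 3 Hg²⁺(aq), so Q = [Hg²⁺(aq)]^3 / [Au³⁺(aq)]^2 = 0.000779 and log Q = −3.108.
Applying E = E° − (RT ln10/nF)·log Q gives +0.643 − (0.0591/6)(−3.108) = +0.674 V.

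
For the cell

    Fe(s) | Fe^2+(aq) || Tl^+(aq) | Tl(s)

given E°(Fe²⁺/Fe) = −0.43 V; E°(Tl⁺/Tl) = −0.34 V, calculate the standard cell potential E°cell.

+0.09 V

By convention the left-hand electrode in cell notation is the anode (oxidation) and the right-hand electrode is the cathode (reduction).
E°cell = E°(right) − E°(left) = −0.34 − (−0.43) = +0.09 V.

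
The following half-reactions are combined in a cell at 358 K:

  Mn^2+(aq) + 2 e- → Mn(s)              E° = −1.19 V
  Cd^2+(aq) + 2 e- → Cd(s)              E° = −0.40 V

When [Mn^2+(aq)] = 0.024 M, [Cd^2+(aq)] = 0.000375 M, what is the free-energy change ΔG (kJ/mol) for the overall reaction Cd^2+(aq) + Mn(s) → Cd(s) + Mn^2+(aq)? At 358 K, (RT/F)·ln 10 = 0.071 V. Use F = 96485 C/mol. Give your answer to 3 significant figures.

The standard cell potential is −0.40 − (−1.19) = +0.79 V, with n = 2 electrons in the balanced equation.
The reaction quotient is [Mn^2+(aq)] / [Cd^2+(aq)] = 64; by Nernst, E = +0.79 − (0.071/2)(1.806) = +0.7259 V.
ΔG = −nFE = −(2)(96485)(+0.7259) J/mol = −140 kJ/mol.

−140 kJ/mol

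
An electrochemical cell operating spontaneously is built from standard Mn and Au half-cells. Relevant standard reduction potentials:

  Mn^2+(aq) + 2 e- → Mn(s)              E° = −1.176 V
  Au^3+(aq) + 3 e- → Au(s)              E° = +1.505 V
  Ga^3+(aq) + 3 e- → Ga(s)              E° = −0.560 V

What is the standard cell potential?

+2.681 V

Of the two couples in this cell, the one with the more positive reduction potential is reduced at the cathode: here that is Au³⁺/Au (+1.505 V); Mn²⁺/Mn (−1.176 V) is the anode.
E°cell = E°(cathode) − E°(anode) = +1.505 − (−1.176) = +2.681 V.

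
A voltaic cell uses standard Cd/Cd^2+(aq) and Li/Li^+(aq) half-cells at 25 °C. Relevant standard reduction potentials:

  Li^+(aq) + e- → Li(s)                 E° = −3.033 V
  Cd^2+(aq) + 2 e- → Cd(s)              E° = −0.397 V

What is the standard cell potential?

The Cd²⁺/Cd couple has the higher E°, so Cd ion is reduced (cathode) and Li is oxidized (anode).
E°cell = E°(cathode) − E°(anode) = −0.397 − (−3.033) = +2.636 V.

+2.636 V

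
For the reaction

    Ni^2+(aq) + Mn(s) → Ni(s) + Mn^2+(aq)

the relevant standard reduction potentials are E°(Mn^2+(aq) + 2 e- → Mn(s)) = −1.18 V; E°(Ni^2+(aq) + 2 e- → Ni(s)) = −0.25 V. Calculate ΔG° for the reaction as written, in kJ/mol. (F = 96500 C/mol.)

In the reaction as written Ni^2+(aq) is reduced, so the Ni²⁺/Ni couple is the cathode and Mn²⁺/Mn is the anode.
E°cell = −0.25 − (−1.18) = +0.93 V; balancing electrons gives n = 2.
ΔG° = −nFE°cell = −(2)(96500)(+0.93) J/mol = −179 kJ/mol.

−179 kJ/mol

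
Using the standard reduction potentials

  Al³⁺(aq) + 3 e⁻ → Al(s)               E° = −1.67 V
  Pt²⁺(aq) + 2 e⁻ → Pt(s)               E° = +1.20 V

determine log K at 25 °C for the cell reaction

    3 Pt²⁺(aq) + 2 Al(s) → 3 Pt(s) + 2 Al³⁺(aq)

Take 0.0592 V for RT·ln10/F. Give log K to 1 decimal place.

The Pt²⁺/Pt couple is reduced (cathode); E°cell = +1.20 − (−1.67) = +2.87 V with n = 6.
At equilibrium E = 0, so log K = nE°cell / 0.0592 = (6)(+2.87) / 0.0592 = 290.9.

log K = 290.9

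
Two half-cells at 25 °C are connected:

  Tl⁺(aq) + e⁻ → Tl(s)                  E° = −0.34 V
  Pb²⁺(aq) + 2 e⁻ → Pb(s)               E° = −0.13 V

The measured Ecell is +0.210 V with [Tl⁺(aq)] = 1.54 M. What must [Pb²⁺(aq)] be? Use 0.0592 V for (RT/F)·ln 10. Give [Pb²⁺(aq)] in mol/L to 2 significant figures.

2.4 M

Pb²⁺/Pb is the cathode (higher E°); E°cell = −0.13 − (−0.34) = +0.21 V with n = 2.
From the Nernst equation, log Q = n(E° − E)/0.0592 = 2·(+0.21 − (+0.210))/0.0592 = 0.000.
For Pb²⁺(aq) + 2 Tl(s) → Pb(s) + 2 Tl⁺(aq), the reaction quotient is Q = [Tl⁺(aq)]^2 / [Pb²⁺(aq)].
Isolating [Pb²⁺(aq)] in Q = 10^{0.000} yields log [Pb²⁺(aq)] = 0.375, i.e. 2.4 M.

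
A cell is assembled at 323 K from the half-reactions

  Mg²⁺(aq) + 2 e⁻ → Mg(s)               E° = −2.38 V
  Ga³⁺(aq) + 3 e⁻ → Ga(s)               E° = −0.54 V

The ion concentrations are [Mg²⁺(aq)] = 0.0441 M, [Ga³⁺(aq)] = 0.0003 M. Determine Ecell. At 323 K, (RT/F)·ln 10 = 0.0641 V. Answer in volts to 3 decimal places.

+1.808 V

Since E°(Ga³⁺/Ga) > E°(Mg²⁺/Mg), Ga³⁺/Ga serves as the cathode.
The standard potential is −0.54 − (−2.38) = +1.84 V and the balanced reaction transfers n = 6 electrons.
For the overall reaction 2 Ga³⁺(aq) + 3 Mg(s) → 2 Ga(s) + 3 Mg²⁺(aq), Q = [Mg²⁺(aq)]^3 / [Ga³⁺(aq)]^2 = 953, giving log Q = 2.979.
Applying E = E° − (RT ln10/nF)·log Q gives +1.84 − (0.0641/6)(2.979) = +1.808 V.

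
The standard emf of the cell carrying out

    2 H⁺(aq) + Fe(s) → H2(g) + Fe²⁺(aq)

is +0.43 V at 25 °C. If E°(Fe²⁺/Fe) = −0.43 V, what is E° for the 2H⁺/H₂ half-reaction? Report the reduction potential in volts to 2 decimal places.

In the reaction as written the 2H⁺/H₂ couple is reduced (cathode) and Fe²⁺/Fe is oxidized (anode), so E°cell = E°(2H⁺/H₂) − E°(Fe²⁺/Fe).
E°(2H⁺/H₂) = E°cell + E°(anode) = +0.43 + (−0.43) = +0.00 V.

+0.00 V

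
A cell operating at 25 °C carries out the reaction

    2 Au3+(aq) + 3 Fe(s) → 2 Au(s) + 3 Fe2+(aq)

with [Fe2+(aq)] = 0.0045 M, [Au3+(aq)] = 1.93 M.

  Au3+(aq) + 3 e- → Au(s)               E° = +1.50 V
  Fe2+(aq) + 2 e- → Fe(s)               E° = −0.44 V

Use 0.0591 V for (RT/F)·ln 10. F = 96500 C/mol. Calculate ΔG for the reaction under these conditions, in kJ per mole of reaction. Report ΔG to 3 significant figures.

With Au³⁺/Au reduced at the cathode, E°cell = +1.50 − (−0.44) = +1.94 V and n = 6.
Here Q = [Fe2+(aq)]^3 / [Au3+(aq)]^2 = 2.45×10^−8 (log Q = −7.611), giving E = +1.94 − (0.0591/6)·(−7.611) = +2.0150 V.
ΔG = −nFE = −(6)(96500)(+2.0150) J/mol = −1170 kJ/mol.

−1170 kJ/mol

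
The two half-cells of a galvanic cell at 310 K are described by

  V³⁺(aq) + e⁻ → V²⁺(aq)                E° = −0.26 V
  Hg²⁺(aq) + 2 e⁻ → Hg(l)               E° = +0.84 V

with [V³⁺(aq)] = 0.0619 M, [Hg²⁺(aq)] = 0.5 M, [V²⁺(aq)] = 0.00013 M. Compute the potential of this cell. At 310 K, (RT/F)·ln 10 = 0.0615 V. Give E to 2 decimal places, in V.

+0.93 V

Hg²⁺/Hg is reduced (cathode, E° = +0.84 V) and V³⁺/V²⁺ is oxidized (anode).
E°cell = +0.84 − (−0.26) = +1.10 V, with n = 2 electrons transferred.
Balancing gives Hg²⁺(aq) + 2 V²⁺(aq) → Hg(l) + 2 V³⁺(aq); hence Q = [V³⁺(aq)]^2 / ([Hg²⁺(aq)]·[V²⁺(aq)]^2) = 4.53×10^5 (log Q = 5.657).
E = E° − (0.0615/n)·log Q = +1.10 − (0.0615/2)(5.657) = +0.93 V.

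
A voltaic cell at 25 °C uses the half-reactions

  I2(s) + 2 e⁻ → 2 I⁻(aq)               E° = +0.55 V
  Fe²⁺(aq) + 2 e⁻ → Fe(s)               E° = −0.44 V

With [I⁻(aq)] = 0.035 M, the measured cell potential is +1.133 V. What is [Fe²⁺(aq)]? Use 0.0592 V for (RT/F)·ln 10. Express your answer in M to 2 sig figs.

0.012 M

The I₂/I⁻ couple has the larger reduction potential, so it is the cathode: E°cell = +0.55 − (−0.44) = +0.99 V and n = 2.
Since E = E° − (0.0592/n)·log Q, log Q = n(E° − E)/0.0592 = −4.831.
Balancing electrons gives I2(s) + Fe(s) → 2 I⁻(aq) + Fe²⁺(aq); thus Q = [I⁻(aq)]^2·[Fe²⁺(aq)].
Substituting the known concentrations and solving, log [Fe²⁺(aq)] = −1.919 and [Fe²⁺(aq)] = 0.012 M.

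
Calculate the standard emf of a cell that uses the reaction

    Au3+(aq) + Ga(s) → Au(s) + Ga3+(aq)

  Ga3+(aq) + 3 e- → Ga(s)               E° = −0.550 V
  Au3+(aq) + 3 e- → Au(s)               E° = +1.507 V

+2.057 V

Au3+(aq) gains electrons, so the Au³⁺/Au couple is the cathode; the Ga³⁺/Ga couple is the anode.
E°cell = E°(cathode) − E°(anode) = +1.507 − (−0.550) = +2.057 V.
The positive value indicates the reaction is spontaneous as written.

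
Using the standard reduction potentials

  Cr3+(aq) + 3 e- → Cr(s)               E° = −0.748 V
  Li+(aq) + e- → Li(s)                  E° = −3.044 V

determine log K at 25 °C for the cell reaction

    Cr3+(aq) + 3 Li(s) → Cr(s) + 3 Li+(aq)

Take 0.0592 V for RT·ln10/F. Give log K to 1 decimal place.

log K = 116.4

The Cr³⁺/Cr couple is reduced (cathode); E°cell = −0.748 − (−3.044) = +2.296 V with n = 3.
At equilibrium E = 0, so log K = nE°cell / 0.0592 = (3)(+2.296) / 0.0592 = 116.4.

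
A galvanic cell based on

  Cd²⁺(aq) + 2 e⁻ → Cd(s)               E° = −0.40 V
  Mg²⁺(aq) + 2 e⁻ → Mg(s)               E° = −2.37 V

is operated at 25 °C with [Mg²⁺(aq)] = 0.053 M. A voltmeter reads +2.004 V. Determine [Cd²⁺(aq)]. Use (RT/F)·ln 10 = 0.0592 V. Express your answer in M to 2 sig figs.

Cd²⁺/Cd is the cathode (higher E°); E°cell = −0.40 − (−2.37) = +1.97 V with n = 2.
Since E = E° − (0.0592/n)·log Q, log Q = n(E° − E)/0.0592 = −1.149.
Balancing electrons gives Cd²⁺(aq) + Mg(s) → Cd(s) + Mg²⁺(aq); thus Q = [Mg²⁺(aq)] / [Cd²⁺(aq)].
Isolating [Cd²⁺(aq)] in Q = 10^{−1.149} yields log [Cd²⁺(aq)] = −0.127, i.e. 0.75 M.

0.75 M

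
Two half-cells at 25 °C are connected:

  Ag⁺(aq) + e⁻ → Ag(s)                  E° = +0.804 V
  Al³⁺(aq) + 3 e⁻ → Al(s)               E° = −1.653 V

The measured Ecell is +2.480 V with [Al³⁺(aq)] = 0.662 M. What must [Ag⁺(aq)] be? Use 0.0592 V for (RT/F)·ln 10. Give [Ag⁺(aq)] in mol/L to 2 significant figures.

2.1 M

Ag⁺/Ag is the cathode (higher E°); E°cell = +0.804 − (−1.653) = +2.457 V with n = 3.
From the Nernst equation, log Q = n(E° − E)/0.0592 = 3·(+2.457 − (+2.480))/0.0592 = −1.166.
For 3 Ag⁺(aq) + Al(s) → 3 Ag(s) + Al³⁺(aq), the reaction quotient is Q = [Al³⁺(aq)] / [Ag⁺(aq)]^3.
Isolating [Ag⁺(aq)] in Q = 10^{−1.166} yields log [Ag⁺(aq)] = 0.329, i.e. 2.1 M.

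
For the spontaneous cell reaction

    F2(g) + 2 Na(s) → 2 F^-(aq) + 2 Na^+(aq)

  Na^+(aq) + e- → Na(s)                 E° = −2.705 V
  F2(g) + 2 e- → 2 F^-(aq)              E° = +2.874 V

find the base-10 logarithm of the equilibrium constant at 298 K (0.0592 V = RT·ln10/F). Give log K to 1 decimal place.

The F₂/F⁻ couple is reduced (cathode); E°cell = +2.874 − (−2.705) = +5.579 V with n = 2.
At equilibrium E = 0, so log K = nE°cell / 0.0592 = (2)(+5.579) / 0.0592 = 188.5.

log K = 188.5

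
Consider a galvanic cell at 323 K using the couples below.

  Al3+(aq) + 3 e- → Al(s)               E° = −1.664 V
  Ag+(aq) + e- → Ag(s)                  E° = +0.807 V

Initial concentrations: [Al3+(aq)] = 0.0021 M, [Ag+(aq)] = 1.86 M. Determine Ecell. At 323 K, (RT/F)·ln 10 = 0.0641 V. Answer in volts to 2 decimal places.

Ag⁺/Ag is reduced (cathode, E° = +0.807 V) and Al³⁺/Al is oxidized (anode).
E°cell = E°cat − E°an = +0.807 − (−1.664) = +2.471 V; n = 3.
Balancing gives 3 Ag+(aq) + Al(s) → 3 Ag(s) + Al3+(aq); hence Q = [Al3+(aq)] / [Ag+(aq)]^3 = 0.000326 (log Q = −3.486).
By the Nernst equation, E = +2.471 − (0.0641/3)·(−3.486) = +2.55 V.

+2.55 V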